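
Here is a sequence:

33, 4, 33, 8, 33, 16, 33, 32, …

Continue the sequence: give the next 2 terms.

Taking every 2nd term gives 2 separate tracks.
Track A: 33, 33, 33, 33 (constant 33).
Track B: 4, 8, 16, 32 (successive powers of 2).
The 9th slot belongs to track A; its 5th term is 33.
Position 10 falls in track B as its term 5, giving 64.

33, 64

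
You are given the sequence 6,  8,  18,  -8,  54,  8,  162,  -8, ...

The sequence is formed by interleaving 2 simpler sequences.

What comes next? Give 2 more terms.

Split by position mod 2 into 2 tracks.
Track A = 6, 18, 54, 162: geometric with ratio 3.
Track B = 8, -8, 8, -8: alternating ±8.
Term 9 comes from track A (its 5th entry): 486.
The 10th slot belongs to track B; its 5th term is 8.

486, 8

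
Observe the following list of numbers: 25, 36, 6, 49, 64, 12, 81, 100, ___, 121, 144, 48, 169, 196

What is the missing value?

24

Reading positions in blocks of 3 reveals the pattern AAB — 2 tracks woven together.
Stream A: 25, 36, 49, 64, 81, 100, 121, 144, 169, 196 (consecutive squares n² from n = 5).
Stream B: 6, 12, ?, 48 (multiplying by 2 each time).
Filling stream B at index 3 by its rule yields 24.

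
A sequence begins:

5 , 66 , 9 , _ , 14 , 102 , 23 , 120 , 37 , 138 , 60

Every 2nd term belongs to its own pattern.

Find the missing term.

84

Taking every 2nd term gives 2 separate tracks.
Track A: 5, 9, 14, 23, 37, 60 (each term equals the sum of the previous two).
Track B: 66, ?, 102, 120, 138 (arithmetic, step +18).
Track B's pattern makes the blank 84.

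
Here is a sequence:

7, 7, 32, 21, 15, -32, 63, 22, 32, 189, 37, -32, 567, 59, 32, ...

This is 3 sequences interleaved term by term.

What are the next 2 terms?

1701, 96

Split by position mod 3 into 3 tracks.
Track A: 7, 21, 63, 189, 567 — geometric with ratio 3.
Track B: 7, 15, 22, 37, 59 — Fibonacci-style (each term is the sum of the two before it).
Track C: 32, -32, 32, -32, 32 — alternating ±32.
Position 16 → track A, term 6 = 1701.
Position 17 → track B, term 6 = 96.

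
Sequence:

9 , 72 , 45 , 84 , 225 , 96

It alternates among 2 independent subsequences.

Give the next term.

Positions 1, 3, 5, … form one subsequence and positions 2, 4, 6, … form another.
Subsequence A: 9, 45, 225. A geometric progression (common ratio 5).
Subsequence B: 72, 84, 96. Arithmetic with common difference +12.
Term 7 comes from subsequence A (its 4th entry): 1125.

1125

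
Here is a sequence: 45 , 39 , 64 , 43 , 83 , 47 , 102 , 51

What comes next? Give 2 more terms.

121, 55

Split by position mod 2 into 2 tracks.
Track A: 45, 64, 83, 102. Adding 19 each time.
Track B: 39, 43, 47, 51. Arithmetic with common difference +4.
Position 9 falls in track A as its term 5, giving 121.
Position 10 → track B, term 5 = 55.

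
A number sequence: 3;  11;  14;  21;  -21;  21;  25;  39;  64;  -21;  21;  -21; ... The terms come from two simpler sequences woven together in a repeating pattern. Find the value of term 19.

437

The slot pattern repeats as AAABBB (period 6), so there are 2 interleaved tracks.
Track A: 3, 11, 14, 25, 39, 64 (a Fibonacci-like recurrence a_n = a_{n-1} + a_{n-2}).
Track B: 21, -21, 21, -21, 21, -21 (the oscillation 21·(−1)^(n+1)).
Position 19 falls in track A as its term 10, giving 437.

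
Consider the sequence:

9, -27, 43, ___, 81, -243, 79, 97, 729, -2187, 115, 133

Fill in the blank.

Reading positions in blocks of 4 reveals the pattern AABB — 2 tracks woven together.
Stream A: 9, -27, 81, -243, 729, -2187 (a geometric progression (common ratio -3)).
Stream B: 43, ?, 79, 97, 115, 133 (adding 18 each time).
So the missing entry in stream B is 61.

61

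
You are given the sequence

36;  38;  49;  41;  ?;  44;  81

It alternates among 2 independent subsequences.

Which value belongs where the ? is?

64

Positions 1, 3, 5, … form one subsequence and positions 2, 4, 6, … form another.
Stream A is 36, 49, ?, 81, which is the squares 6², 7², 8², ….
Stream B is 38, 41, 44, which is adding 3 each time.
So the missing entry in stream A is 64.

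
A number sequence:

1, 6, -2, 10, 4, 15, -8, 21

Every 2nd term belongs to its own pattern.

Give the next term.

16

The terms cycle through 2 interleaved subsequences.
Subsequence A: 1, -2, 4, -8. Geometric with ratio -2.
Subsequence B: 6, 10, 15, 21. Triangular numbers n(n+1)/2 for n = 3, 4, ….
Position 9 falls in subsequence A as its term 5, giving 16.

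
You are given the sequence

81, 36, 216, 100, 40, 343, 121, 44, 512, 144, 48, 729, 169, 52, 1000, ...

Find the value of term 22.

256

Taking every 3rd term gives 3 separate tracks.
Subsequence A = 81, 100, 121, 144, 169: perfect squares starting at 9².
Subsequence B = 36, 40, 44, 48, 52: arithmetic, step +4.
Subsequence C = 216, 343, 512, 729, 1000: the cubes 6³, 7³, 8³, ….
Term 22 comes from subsequence A (its 8th entry): 256.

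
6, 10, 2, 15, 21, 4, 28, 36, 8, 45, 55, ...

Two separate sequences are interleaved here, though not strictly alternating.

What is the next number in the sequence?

The slot pattern repeats as AAB (period 3), so there are 2 interleaved tracks.
Track A: 6, 10, 15, 21, 28, 36, 45, 55. The triangular numbers T_3, T_4, ….
Track B: 2, 4, 8. A geometric progression (common ratio 2).
Position 12 falls in track B as its term 4, giving 16.

16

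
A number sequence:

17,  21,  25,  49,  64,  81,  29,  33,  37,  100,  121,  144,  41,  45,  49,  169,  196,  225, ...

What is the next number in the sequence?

Reading positions in blocks of 6 reveals the pattern AAABBB — 2 tracks woven together.
Subsequence A: 17, 21, 25, 29, 33, 37, 41, 45, 49 — adding 4 each time.
Subsequence B: 49, 64, 81, 100, 121, 144, 169, 196, 225 — consecutive squares n² from n = 7.
Term 19 comes from subsequence A (its 10th entry): 53.

53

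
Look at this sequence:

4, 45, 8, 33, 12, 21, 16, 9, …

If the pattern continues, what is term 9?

Split by position mod 2 into 2 tracks.
Track A: 4, 8, 12, 16 — adding 4 each time.
Track B: 45, 33, 21, 9 — subtracting 12 each time.
Position 9 → track A, term 5 = 20.

20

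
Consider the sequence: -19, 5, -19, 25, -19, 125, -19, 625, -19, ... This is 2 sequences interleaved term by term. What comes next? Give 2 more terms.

3125, -19

Odd-indexed and even-indexed terms follow separate rules.
Track A: -19, -19, -19, -19, -19 (the constant sequence -19).
Track B: 5, 25, 125, 625 (powers of 5).
Position 10 → track B, term 5 = 3125.
Position 11 → track A, term 6 = -19.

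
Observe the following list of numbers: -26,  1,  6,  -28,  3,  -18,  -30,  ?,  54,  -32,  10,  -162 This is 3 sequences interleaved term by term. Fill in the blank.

Taking every 3rd term gives 3 separate tracks.
Track A: -26, -28, -30, -32 — arithmetic with common difference −2.
Track B: 1, 3, ?, 10 — triangular numbers n(n+1)/2 for n = 1, 2, ….
Track C: 6, -18, 54, -162 — geometric, ×-3 each step.
So the missing entry in track B is 6.

6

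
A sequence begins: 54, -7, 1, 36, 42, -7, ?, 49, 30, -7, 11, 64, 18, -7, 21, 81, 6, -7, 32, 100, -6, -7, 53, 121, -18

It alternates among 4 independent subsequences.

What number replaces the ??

The terms cycle through 4 interleaved subsequences.
Stream A: 54, 42, 30, 18, 6, -6, -18. Arithmetic, step −12.
Stream B: -7, -7, -7, -7, -7, -7. The constant sequence -7.
Stream C: 1, ?, 11, 21, 32, 53. Each term equals the sum of the previous two.
Stream D: 36, 49, 64, 81, 100, 121. Consecutive squares n² from n = 6.
So the missing entry in stream C is 10.

10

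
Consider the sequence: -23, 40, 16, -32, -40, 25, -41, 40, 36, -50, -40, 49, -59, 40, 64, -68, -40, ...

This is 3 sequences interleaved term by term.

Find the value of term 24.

The terms cycle through 3 interleaved subsequences.
Subsequence A = -23, -32, -41, -50, -59, -68: arithmetic with common difference −9.
Subsequence B = 40, -40, 40, -40, 40, -40: alternating ±40.
Subsequence C = 16, 25, 36, 49, 64: perfect squares starting at 4².
Position 24 → subsequence C, term 8 = 121.

121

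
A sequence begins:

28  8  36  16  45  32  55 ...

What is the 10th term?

128

The terms cycle through 2 interleaved subsequences.
Track A: 28, 36, 45, 55 (triangular numbers n(n+1)/2 for n = 7, 8, …).
Track B: 8, 16, 32 (powers of 2).
Term 10 comes from track B (its 5th entry): 128.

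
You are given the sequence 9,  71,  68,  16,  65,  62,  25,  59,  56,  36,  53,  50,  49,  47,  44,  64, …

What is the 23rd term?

Positions follow the repeating pattern ABB; grouping by letter gives 2 tracks.
Subsequence A: 9, 16, 25, 36, 49, 64. The squares 3², 4², 5², ….
Subsequence B: 71, 68, 65, 62, 59, 56, 53, 50, 47, 44. Subtracting 3 each time.
The 23rd slot belongs to subsequence B; its 15th term is 29.

29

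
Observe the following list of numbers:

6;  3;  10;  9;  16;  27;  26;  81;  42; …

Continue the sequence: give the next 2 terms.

243, 68

Split by position mod 2 into 2 tracks.
Track A: 6, 10, 16, 26, 42 (each term equals the sum of the previous two).
Track B: 3, 9, 27, 81 (powers of 3).
Term 10 comes from track B (its 5th entry): 243.
Position 11 → track A, term 6 = 68.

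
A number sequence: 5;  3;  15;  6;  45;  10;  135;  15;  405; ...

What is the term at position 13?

Odd-indexed and even-indexed terms follow separate rules.
Track A: 5, 15, 45, 135, 405. Geometric, ×3 each step.
Track B: 3, 6, 10, 15. Triangular numbers n(n+1)/2 for n = 2, 3, ….
Position 13 falls in track A as its term 7, giving 3645.

3645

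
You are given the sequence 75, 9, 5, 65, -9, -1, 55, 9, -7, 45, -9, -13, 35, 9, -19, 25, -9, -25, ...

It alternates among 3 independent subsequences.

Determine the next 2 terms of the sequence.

15, 9

Split by position mod 3 into 3 tracks.
Track A: 75, 65, 55, 45, 35, 25. Arithmetic, step −10.
Track B: 9, -9, 9, -9, 9, -9. Oscillating between 9 and -9.
Track C: 5, -1, -7, -13, -19, -25. Arithmetic, step −6.
Term 19 comes from track A (its 7th entry): 15.
Position 20 → track B, term 7 = 9.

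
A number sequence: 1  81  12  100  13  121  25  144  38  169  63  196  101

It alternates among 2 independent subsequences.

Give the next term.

The terms cycle through 2 interleaved subsequences.
Track A: 1, 12, 13, 25, 38, 63, 101 — a Fibonacci-like recurrence a_n = a_{n-1} + a_{n-2}.
Track B: 81, 100, 121, 144, 169, 196 — consecutive squares n² from n = 9.
Position 14 falls in track B as its term 7, giving 225.

225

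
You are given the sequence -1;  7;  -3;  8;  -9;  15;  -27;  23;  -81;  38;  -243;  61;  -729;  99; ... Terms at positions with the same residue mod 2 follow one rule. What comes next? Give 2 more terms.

-2187, 160

Positions 1, 3, 5, … form one subsequence and positions 2, 4, 6, … form another.
Track A: -1, -3, -9, -27, -81, -243, -729. Geometric with ratio 3.
Track B: 7, 8, 15, 23, 38, 61, 99. Fibonacci-style (each term is the sum of the two before it).
The 15th slot belongs to track A; its 8th term is -2187.
Position 16 → track B, term 8 = 160.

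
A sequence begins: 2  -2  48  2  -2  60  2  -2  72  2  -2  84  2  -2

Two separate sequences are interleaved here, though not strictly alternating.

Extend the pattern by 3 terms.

Reading positions in blocks of 3 reveals the pattern AAB — 2 tracks woven together.
Stream A = 2, -2, 2, -2, 2, -2, 2, -2, 2, -2: oscillating between 2 and -2.
Stream B = 48, 60, 72, 84: adding 12 each time.
The 15th slot belongs to stream B; its 5th term is 96.
Position 16 → stream A, term 11 = 2.
Position 17 falls in stream A as its term 12, giving -2.

96, 2, -2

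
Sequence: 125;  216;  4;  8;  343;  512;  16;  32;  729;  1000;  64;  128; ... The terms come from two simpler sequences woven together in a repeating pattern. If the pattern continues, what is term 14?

1728

Reading positions in blocks of 4 reveals the pattern AABB — 2 tracks woven together.
Subsequence A: 125, 216, 343, 512, 729, 1000. Perfect cubes starting at 5³.
Subsequence B: 4, 8, 16, 32, 64, 128. Powers of 2.
Position 14 falls in subsequence A as its term 8, giving 1728.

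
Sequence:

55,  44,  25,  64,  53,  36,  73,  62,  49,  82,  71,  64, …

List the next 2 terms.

91, 80

Read the sequence 3 terms at a time; column i is its own pattern.
Track A is 55, 64, 73, 82, which is adding 9 each time.
Track B is 44, 53, 62, 71, which is arithmetic with common difference +9.
Track C is 25, 36, 49, 64, which is the squares 5², 6², 7², ….
Position 13 → track A, term 5 = 91.
Position 14 → track B, term 5 = 80.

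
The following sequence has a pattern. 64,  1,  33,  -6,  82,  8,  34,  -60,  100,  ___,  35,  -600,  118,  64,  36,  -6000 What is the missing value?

27

Split by position mod 4 into 4 tracks.
Track A is 64, 82, 100, 118, which is arithmetic with common difference +18.
Track B is 1, 8, ?, 64, which is the cubes 1³, 2³, 3³, ….
Track C is 33, 34, 35, 36, which is adding 1 each time.
Track D is -6, -60, -600, -6000, which is geometric with ratio 10.
The gap is track B's term 3; the rule gives 27.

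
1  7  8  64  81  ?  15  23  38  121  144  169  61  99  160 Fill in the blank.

100

The slot pattern repeats as AAABBB (period 6), so there are 2 interleaved tracks.
Track A = 1, 7, 8, 15, 23, 38, 61, 99, 160: each term equals the sum of the previous two.
Track B = 64, 81, ?, 121, 144, 169: the squares 8², 9², 10², ….
So the missing entry in track B is 100.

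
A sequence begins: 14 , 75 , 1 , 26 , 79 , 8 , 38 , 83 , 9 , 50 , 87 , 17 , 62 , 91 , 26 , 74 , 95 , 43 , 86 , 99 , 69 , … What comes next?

98

Split by position mod 3: positions 1, 4, 7, … form one track, and each other residue class forms its own.
Subsequence A: 14, 26, 38, 50, 62, 74, 86 (adding 12 each time).
Subsequence B: 75, 79, 83, 87, 91, 95, 99 (arithmetic, step +4).
Subsequence C: 1, 8, 9, 17, 26, 43, 69 (Fibonacci-style (each term is the sum of the two before it)).
The 22nd slot belongs to subsequence A; its 8th term is 98.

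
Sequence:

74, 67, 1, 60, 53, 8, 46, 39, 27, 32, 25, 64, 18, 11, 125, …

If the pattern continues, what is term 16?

4

Positions follow the repeating pattern AAB; grouping by letter gives 2 tracks.
Subsequence A is 74, 67, 60, 53, 46, 39, 32, 25, 18, 11, which is arithmetic with common difference −7.
Subsequence B is 1, 8, 27, 64, 125, which is consecutive cubes n³ from n = 1.
Position 16 → subsequence A, term 11 = 4.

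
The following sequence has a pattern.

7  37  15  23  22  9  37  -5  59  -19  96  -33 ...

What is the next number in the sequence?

155

Taking every 2nd term gives 2 separate tracks.
Subsequence A: 7, 15, 22, 37, 59, 96 (each term equals the sum of the previous two).
Subsequence B: 37, 23, 9, -5, -19, -33 (linear: a_n = 51 − 14·n).
Position 13 → subsequence A, term 7 = 155.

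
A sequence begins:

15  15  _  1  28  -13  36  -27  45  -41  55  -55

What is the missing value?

21

The terms cycle through 2 interleaved subsequences.
Stream A = 15, ?, 28, 36, 45, 55: the triangular numbers T_5, T_6, ….
Stream B = 15, 1, -13, -27, -41, -55: linear: a_n = 29 − 14·n.
Stream A's pattern makes the blank 21.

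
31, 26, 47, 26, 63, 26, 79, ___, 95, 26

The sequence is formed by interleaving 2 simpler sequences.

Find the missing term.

26

Taking every 2nd term gives 2 separate tracks.
Stream A is 31, 47, 63, 79, 95, which is arithmetic, step +16.
Stream B is 26, 26, 26, ?, 26, which is always 26.
Filling stream B at index 4 by its rule yields 26.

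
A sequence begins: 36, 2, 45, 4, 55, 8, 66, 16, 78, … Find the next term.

Odd-indexed and even-indexed terms follow separate rules.
Track A: 36, 45, 55, 66, 78 — triangular numbers starting at T_8.
Track B: 2, 4, 8, 16 — geometric, ×2 each step.
Position 10 → track B, term 5 = 32.

32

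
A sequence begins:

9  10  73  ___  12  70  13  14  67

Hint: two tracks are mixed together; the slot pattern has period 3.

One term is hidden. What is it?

11

The slot pattern repeats as AAB (period 3), so there are 2 interleaved tracks.
Track A = 9, 10, ?, 12, 13, 14: arithmetic, step +1.
Track B = 73, 70, 67: arithmetic with common difference −3.
So the missing entry in track A is 11.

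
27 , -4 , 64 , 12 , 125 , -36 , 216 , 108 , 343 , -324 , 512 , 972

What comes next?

Positions 1, 3, 5, … form one subsequence and positions 2, 4, 6, … form another.
Subsequence A is 27, 64, 125, 216, 343, 512, which is consecutive cubes n³ from n = 3.
Subsequence B is -4, 12, -36, 108, -324, 972, which is a geometric progression (common ratio -3).
The 13th slot belongs to subsequence A; its 7th term is 729.

729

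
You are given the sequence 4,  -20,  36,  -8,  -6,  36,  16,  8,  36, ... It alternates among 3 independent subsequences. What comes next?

Split by position mod 3 into 3 tracks.
Subsequence A: 4, -8, 16. Geometric, ×-2 each step.
Subsequence B: -20, -6, 8. Adding 14 each time.
Subsequence C: 36, 36, 36. The constant sequence 36.
Position 10 falls in subsequence A as its term 4, giving -32.

-32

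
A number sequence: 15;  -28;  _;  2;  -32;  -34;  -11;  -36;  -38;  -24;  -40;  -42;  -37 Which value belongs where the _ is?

Positions follow the repeating pattern ABB; grouping by letter gives 2 tracks.
Subsequence A is 15, 2, -11, -24, -37, which is arithmetic, step −13.
Subsequence B is -28, ?, -32, -34, -36, -38, -40, -42, which is arithmetic, step −2.
So the missing entry in subsequence B is -30.

-30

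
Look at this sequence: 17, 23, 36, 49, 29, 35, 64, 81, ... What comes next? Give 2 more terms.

41, 47

Positions follow the repeating pattern AABB; grouping by letter gives 2 tracks.
Track A: 17, 23, 29, 35 — linear: a_n = 11 + 6·n.
Track B: 36, 49, 64, 81 — the squares 6², 7², 8², ….
The 9th slot belongs to track A; its 5th term is 41.
The 10th slot belongs to track A; its 6th term is 47.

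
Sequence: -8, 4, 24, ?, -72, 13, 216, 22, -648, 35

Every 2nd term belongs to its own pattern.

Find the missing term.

Taking every 2nd term gives 2 separate tracks.
Track A = -8, 24, -72, 216, -648: geometric with ratio -3.
Track B = 4, ?, 13, 22, 35: a Fibonacci-like recurrence a_n = a_{n-1} + a_{n-2}.
So the missing entry in track B is 9.

9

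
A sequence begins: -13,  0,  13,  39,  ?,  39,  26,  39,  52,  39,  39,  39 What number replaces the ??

The slot pattern repeats as AAABBB (period 6), so there are 2 interleaved tracks.
Track A: -13, 0, 13, 26, 39, 52 — arithmetic with common difference +13.
Track B: 39, ?, 39, 39, 39, 39 — always 39.
So the missing entry in track B is 39.

39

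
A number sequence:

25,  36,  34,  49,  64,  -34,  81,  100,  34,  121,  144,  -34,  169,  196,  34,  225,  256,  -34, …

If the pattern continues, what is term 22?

361

The slot pattern repeats as AAB (period 3), so there are 2 interleaved tracks.
Track A: 25, 36, 49, 64, 81, 100, 121, 144, 169, 196, 225, 256. Perfect squares starting at 5².
Track B: 34, -34, 34, -34, 34, -34. The oscillation 34·(−1)^(n+1).
Position 22 → track A, term 15 = 361.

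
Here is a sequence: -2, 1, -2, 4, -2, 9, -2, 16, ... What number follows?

The terms cycle through 2 interleaved subsequences.
Track A = -2, -2, -2, -2: constant -2.
Track B = 1, 4, 9, 16: perfect squares starting at 1².
Position 9 → track A, term 5 = -2.

-2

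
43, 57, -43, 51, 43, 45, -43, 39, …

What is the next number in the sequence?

43

Positions 1, 3, 5, … form one subsequence and positions 2, 4, 6, … form another.
Track A: 43, -43, 43, -43. Oscillating between 43 and -43.
Track B: 57, 51, 45, 39. Arithmetic, step −6.
Position 9 → track A, term 5 = 43.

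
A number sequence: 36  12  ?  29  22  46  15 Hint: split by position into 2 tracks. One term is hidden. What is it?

Odd-indexed and even-indexed terms follow separate rules.
Subsequence A: 36, ?, 22, 15. Arithmetic, step −7.
Subsequence B: 12, 29, 46. Adding 17 each time.
The gap is subsequence A's term 2; the rule gives 29.

29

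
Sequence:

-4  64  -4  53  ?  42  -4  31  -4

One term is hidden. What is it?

Positions 1, 3, 5, … form one subsequence and positions 2, 4, 6, … form another.
Track A is -4, -4, ?, -4, -4, which is always -4.
Track B is 64, 53, 42, 31, which is arithmetic with common difference −11.
The gap is track A's term 3; the rule gives -4.

-4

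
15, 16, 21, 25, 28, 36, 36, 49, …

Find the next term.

Odd-indexed and even-indexed terms follow separate rules.
Track A: 15, 21, 28, 36 — triangular numbers starting at T_5.
Track B: 16, 25, 36, 49 — consecutive squares n² from n = 4.
Position 9 falls in track A as its term 5, giving 45.

45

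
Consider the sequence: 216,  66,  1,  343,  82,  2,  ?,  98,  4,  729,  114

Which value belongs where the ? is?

512

Taking every 3rd term gives 3 separate tracks.
Track A: 216, 343, ?, 729 (perfect cubes starting at 6³).
Track B: 66, 82, 98, 114 (linear: a_n = 50 + 16·n).
Track C: 1, 2, 4 (geometric, ×2 each step).
So the missing entry in track A is 512.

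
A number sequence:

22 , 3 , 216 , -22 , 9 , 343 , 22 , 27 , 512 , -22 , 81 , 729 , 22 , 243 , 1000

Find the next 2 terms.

Read the sequence 3 terms at a time; column i is its own pattern.
Stream A is 22, -22, 22, -22, 22, which is oscillating between 22 and -22.
Stream B is 3, 9, 27, 81, 243, which is successive powers of 3.
Stream C is 216, 343, 512, 729, 1000, which is the cubes 6³, 7³, 8³, ….
Position 16 falls in stream A as its term 6, giving -22.
The 17th slot belongs to stream B; its 6th term is 729.

-22, 729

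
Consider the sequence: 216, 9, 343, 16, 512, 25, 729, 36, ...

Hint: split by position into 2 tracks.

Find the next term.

The terms cycle through 2 interleaved subsequences.
Track A: 216, 343, 512, 729 (the cubes 6³, 7³, 8³, …).
Track B: 9, 16, 25, 36 (consecutive squares n² from n = 3).
Position 9 falls in track A as its term 5, giving 1000.

1000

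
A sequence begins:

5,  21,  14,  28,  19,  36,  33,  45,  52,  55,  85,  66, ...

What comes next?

Split by position mod 2 into 2 tracks.
Subsequence A = 5, 14, 19, 33, 52, 85: Fibonacci-style (each term is the sum of the two before it).
Subsequence B = 21, 28, 36, 45, 55, 66: the triangular numbers T_6, T_7, ….
The 13th slot belongs to subsequence A; its 7th term is 137.

137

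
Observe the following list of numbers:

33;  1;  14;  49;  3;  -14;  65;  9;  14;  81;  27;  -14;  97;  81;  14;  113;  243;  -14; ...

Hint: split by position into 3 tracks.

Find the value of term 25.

Taking every 3rd term gives 3 separate tracks.
Track A is 33, 49, 65, 81, 97, 113, which is arithmetic, step +16.
Track B is 1, 3, 9, 27, 81, 243, which is powers of 3.
Track C is 14, -14, 14, -14, 14, -14, which is alternating ±14.
Term 25 comes from track A (its 9th entry): 161.

161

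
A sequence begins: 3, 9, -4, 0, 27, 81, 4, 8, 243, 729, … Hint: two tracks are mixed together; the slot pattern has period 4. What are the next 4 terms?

12, 16, 2187, 6561

Positions follow the repeating pattern AABB; grouping by letter gives 2 tracks.
Stream A is 3, 9, 27, 81, 243, 729, which is successive powers of 3.
Stream B is -4, 0, 4, 8, which is arithmetic, step +4.
Position 11 falls in stream B as its term 5, giving 12.
The 12th slot belongs to stream B; its 6th term is 16.
Position 13 falls in stream A as its term 7, giving 2187.
Term 14 comes from stream A (its 8th entry): 6561.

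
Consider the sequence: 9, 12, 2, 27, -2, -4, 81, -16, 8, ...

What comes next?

243

Taking every 3rd term gives 3 separate tracks.
Track A: 9, 27, 81. Successive powers of 3.
Track B: 12, -2, -16. Subtracting 14 each time.
Track C: 2, -4, 8. Geometric with ratio -2.
The 10th slot belongs to track A; its 4th term is 243.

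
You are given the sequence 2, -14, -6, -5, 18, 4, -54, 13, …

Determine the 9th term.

162

Odd-indexed and even-indexed terms follow separate rules.
Subsequence A: 2, -6, 18, -54. Geometric with ratio -3.
Subsequence B: -14, -5, 4, 13. Arithmetic, step +9.
The 9th slot belongs to subsequence A; its 5th term is 162.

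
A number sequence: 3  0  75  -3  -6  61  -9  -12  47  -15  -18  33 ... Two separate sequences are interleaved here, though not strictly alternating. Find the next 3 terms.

-21, -24, 19

Reading positions in blocks of 3 reveals the pattern AAB — 2 tracks woven together.
Subsequence A: 3, 0, -3, -6, -9, -12, -15, -18 — linear: a_n = 6 − 3·n.
Subsequence B: 75, 61, 47, 33 — arithmetic, step −14.
Position 13 falls in subsequence A as its term 9, giving -21.
The 14th slot belongs to subsequence A; its 10th term is -24.
The 15th slot belongs to subsequence B; its 5th term is 19.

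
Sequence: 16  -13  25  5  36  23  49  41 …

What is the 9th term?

64

Split by position mod 2 into 2 tracks.
Subsequence A: 16, 25, 36, 49 — the squares 4², 5², 6², ….
Subsequence B: -13, 5, 23, 41 — arithmetic, step +18.
The 9th slot belongs to subsequence A; its 5th term is 64.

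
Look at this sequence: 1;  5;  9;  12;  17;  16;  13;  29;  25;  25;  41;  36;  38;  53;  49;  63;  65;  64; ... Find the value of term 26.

Taking every 3rd term gives 3 separate tracks.
Subsequence A: 1, 12, 13, 25, 38, 63 — each term equals the sum of the previous two.
Subsequence B: 5, 17, 29, 41, 53, 65 — linear: a_n = -7 + 12·n.
Subsequence C: 9, 16, 25, 36, 49, 64 — perfect squares starting at 3².
Position 26 → subsequence B, term 9 = 101.

101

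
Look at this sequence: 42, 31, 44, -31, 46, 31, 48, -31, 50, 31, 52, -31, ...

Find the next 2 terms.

Taking every 2nd term gives 2 separate tracks.
Stream A is 42, 44, 46, 48, 50, 52, which is arithmetic, step +2.
Stream B is 31, -31, 31, -31, 31, -31, which is the oscillation 31·(−1)^(n+1).
Term 13 comes from stream A (its 7th entry): 54.
Position 14 → stream B, term 7 = 31.

54, 31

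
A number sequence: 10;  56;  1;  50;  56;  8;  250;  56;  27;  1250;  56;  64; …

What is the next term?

6250

Taking every 3rd term gives 3 separate tracks.
Track A: 10, 50, 250, 1250 — a geometric progression (common ratio 5).
Track B: 56, 56, 56, 56 — constant 56.
Track C: 1, 8, 27, 64 — consecutive cubes n³ from n = 1.
Position 13 → track A, term 5 = 6250.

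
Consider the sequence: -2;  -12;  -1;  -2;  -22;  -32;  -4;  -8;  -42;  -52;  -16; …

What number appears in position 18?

Positions follow the repeating pattern AABB; grouping by letter gives 2 tracks.
Subsequence A: -2, -12, -22, -32, -42, -52 — linear: a_n = 8 − 10·n.
Subsequence B: -1, -2, -4, -8, -16 — geometric, ×2 each step.
Position 18 → subsequence A, term 10 = -92.

-92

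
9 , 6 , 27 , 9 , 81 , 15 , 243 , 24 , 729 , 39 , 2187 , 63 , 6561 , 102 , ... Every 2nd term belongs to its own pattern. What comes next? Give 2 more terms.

Positions 1, 3, 5, … form one subsequence and positions 2, 4, 6, … form another.
Stream A: 9, 27, 81, 243, 729, 2187, 6561. Powers of 3.
Stream B: 6, 9, 15, 24, 39, 63, 102. Each term equals the sum of the previous two.
Position 15 → stream A, term 8 = 19683.
Position 16 → stream B, term 8 = 165.

19683, 165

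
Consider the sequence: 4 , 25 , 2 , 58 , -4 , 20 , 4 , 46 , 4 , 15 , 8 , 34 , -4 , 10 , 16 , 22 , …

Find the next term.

4

Split by position mod 4 into 4 tracks.
Subsequence A: 4, -4, 4, -4 — alternating ±4.
Subsequence B: 25, 20, 15, 10 — linear: a_n = 30 − 5·n.
Subsequence C: 2, 4, 8, 16 — powers 2^1, 2^2, 2^3, ….
Subsequence D: 58, 46, 34, 22 — subtracting 12 each time.
The 17th slot belongs to subsequence A; its 5th term is 4.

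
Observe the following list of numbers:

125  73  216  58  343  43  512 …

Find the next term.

28

Positions 1, 3, 5, … form one subsequence and positions 2, 4, 6, … form another.
Subsequence A: 125, 216, 343, 512. The cubes 5³, 6³, 7³, ….
Subsequence B: 73, 58, 43. Linear: a_n = 88 − 15·n.
Term 8 comes from subsequence B (its 4th entry): 28.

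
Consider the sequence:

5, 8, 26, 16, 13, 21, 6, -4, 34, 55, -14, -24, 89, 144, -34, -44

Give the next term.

The slot pattern repeats as AABB (period 4), so there are 2 interleaved tracks.
Subsequence A is 5, 8, 13, 21, 34, 55, 89, 144, which is a Fibonacci-like recurrence a_n = a_{n-1} + a_{n-2}.
Subsequence B is 26, 16, 6, -4, -14, -24, -34, -44, which is arithmetic, step −10.
Term 17 comes from subsequence A (its 9th entry): 233.

233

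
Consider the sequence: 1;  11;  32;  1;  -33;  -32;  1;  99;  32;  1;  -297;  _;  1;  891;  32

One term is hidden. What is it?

Split by position mod 3: positions 1, 4, 7, … form one track, and each other residue class forms its own.
Track A is 1, 1, 1, 1, 1, which is always 1.
Track B is 11, -33, 99, -297, 891, which is geometric, ×-3 each step.
Track C is 32, -32, 32, ?, 32, which is oscillating between 32 and -32.
Filling track C at index 4 by its rule yields -32.

-32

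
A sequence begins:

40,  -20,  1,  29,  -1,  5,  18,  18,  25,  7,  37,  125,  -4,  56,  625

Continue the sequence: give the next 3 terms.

-15, 75, 3125

The terms cycle through 3 interleaved subsequences.
Stream A: 40, 29, 18, 7, -4 — linear: a_n = 51 − 11·n.
Stream B: -20, -1, 18, 37, 56 — linear: a_n = -39 + 19·n.
Stream C: 1, 5, 25, 125, 625 — powers of 5.
The 16th slot belongs to stream A; its 6th term is -15.
The 17th slot belongs to stream B; its 6th term is 75.
Position 18 falls in stream C as its term 6, giving 3125.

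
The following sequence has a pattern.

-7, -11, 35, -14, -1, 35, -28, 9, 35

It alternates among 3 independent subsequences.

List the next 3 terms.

Read the sequence 3 terms at a time; column i is its own pattern.
Track A: -7, -14, -28 — multiplying by 2 each time.
Track B: -11, -1, 9 — arithmetic, step +10.
Track C: 35, 35, 35 — the constant sequence 35.
The 10th slot belongs to track A; its 4th term is -56.
The 11th slot belongs to track B; its 4th term is 19.
The 12th slot belongs to track C; its 4th term is 35.

-56, 19, 35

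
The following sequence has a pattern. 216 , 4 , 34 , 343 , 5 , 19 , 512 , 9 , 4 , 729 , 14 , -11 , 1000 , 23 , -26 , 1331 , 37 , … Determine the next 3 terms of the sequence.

Split by position mod 3: positions 1, 4, 7, … form one track, and each other residue class forms its own.
Subsequence A: 216, 343, 512, 729, 1000, 1331 (the cubes 6³, 7³, 8³, …).
Subsequence B: 4, 5, 9, 14, 23, 37 (a Fibonacci-like recurrence a_n = a_{n-1} + a_{n-2}).
Subsequence C: 34, 19, 4, -11, -26 (arithmetic with common difference −15).
Position 18 falls in subsequence C as its term 6, giving -41.
Position 19 falls in subsequence A as its term 7, giving 1728.
Position 20 falls in subsequence B as its term 7, giving 60.

-41, 1728, 60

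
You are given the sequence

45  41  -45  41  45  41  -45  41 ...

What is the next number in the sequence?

Split by position mod 2 into 2 tracks.
Track A is 45, -45, 45, -45, which is alternating ±45.
Track B is 41, 41, 41, 41, which is always 41.
The 9th slot belongs to track A; its 5th term is 45.

45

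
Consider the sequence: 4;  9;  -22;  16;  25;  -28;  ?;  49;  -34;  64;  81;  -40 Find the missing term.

The slot pattern repeats as AAB (period 3), so there are 2 interleaved tracks.
Track A = 4, 9, 16, 25, ?, 49, 64, 81: consecutive squares n² from n = 2.
Track B = -22, -28, -34, -40: arithmetic with common difference −6.
Filling track A at index 5 by its rule yields 36.

36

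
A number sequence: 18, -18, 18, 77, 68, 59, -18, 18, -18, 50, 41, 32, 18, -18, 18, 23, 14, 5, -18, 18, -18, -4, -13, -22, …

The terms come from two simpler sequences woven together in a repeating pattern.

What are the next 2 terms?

The slot pattern repeats as AAABBB (period 6), so there are 2 interleaved tracks.
Subsequence A: 18, -18, 18, -18, 18, -18, 18, -18, 18, -18, 18, -18 (the oscillation 18·(−1)^(n+1)).
Subsequence B: 77, 68, 59, 50, 41, 32, 23, 14, 5, -4, -13, -22 (subtracting 9 each time).
Position 25 falls in subsequence A as its term 13, giving 18.
The 26th slot belongs to subsequence A; its 14th term is -18.

18, -18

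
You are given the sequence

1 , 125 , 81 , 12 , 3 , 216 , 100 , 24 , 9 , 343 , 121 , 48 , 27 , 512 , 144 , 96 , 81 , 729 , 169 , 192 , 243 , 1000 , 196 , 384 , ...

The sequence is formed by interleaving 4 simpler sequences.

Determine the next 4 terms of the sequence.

729, 1331, 225, 768

Taking every 4th term gives 4 separate tracks.
Stream A = 1, 3, 9, 27, 81, 243: successive powers of 3.
Stream B = 125, 216, 343, 512, 729, 1000: consecutive cubes n³ from n = 5.
Stream C = 81, 100, 121, 144, 169, 196: consecutive squares n² from n = 9.
Stream D = 12, 24, 48, 96, 192, 384: a geometric progression (common ratio 2).
Term 25 comes from stream A (its 7th entry): 729.
Position 26 → stream B, term 7 = 1331.
The 27th slot belongs to stream C; its 7th term is 225.
Position 28 → stream D, term 7 = 768.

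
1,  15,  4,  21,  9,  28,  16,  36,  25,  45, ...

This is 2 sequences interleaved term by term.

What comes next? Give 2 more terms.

36, 55

Odd-indexed and even-indexed terms follow separate rules.
Stream A: 1, 4, 9, 16, 25 — perfect squares starting at 1².
Stream B: 15, 21, 28, 36, 45 — triangular numbers starting at T_5.
Term 11 comes from stream A (its 6th entry): 36.
Term 12 comes from stream B (its 6th entry): 55.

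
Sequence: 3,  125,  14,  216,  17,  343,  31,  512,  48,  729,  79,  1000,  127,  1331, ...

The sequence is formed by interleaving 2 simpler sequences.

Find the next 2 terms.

Split by position mod 2 into 2 tracks.
Stream A = 3, 14, 17, 31, 48, 79, 127: each term equals the sum of the previous two.
Stream B = 125, 216, 343, 512, 729, 1000, 1331: perfect cubes starting at 5³.
Position 15 → stream A, term 8 = 206.
The 16th slot belongs to stream B; its 8th term is 1728.

206, 1728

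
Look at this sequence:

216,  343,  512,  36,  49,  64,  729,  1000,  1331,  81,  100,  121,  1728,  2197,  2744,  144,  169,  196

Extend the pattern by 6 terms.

3375, 4096, 4913, 225, 256, 289

The slot pattern repeats as AAABBB (period 6), so there are 2 interleaved tracks.
Subsequence A: 216, 343, 512, 729, 1000, 1331, 1728, 2197, 2744 (the cubes 6³, 7³, 8³, …).
Subsequence B: 36, 49, 64, 81, 100, 121, 144, 169, 196 (consecutive squares n² from n = 6).
The 19th slot belongs to subsequence A; its 10th term is 3375.
Position 20 → subsequence A, term 11 = 4096.
Term 21 comes from subsequence A (its 12th entry): 4913.
The 22nd slot belongs to subsequence B; its 10th term is 225.
The 23rd slot belongs to subsequence B; its 11th term is 256.
Position 24 falls in subsequence B as its term 12, giving 289.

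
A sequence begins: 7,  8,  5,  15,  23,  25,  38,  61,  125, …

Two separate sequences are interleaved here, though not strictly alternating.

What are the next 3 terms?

99, 160, 625

Positions follow the repeating pattern AAB; grouping by letter gives 2 tracks.
Track A: 7, 8, 15, 23, 38, 61 (Fibonacci-style (each term is the sum of the two before it)).
Track B: 5, 25, 125 (powers of 5).
Term 10 comes from track A (its 7th entry): 99.
Term 11 comes from track A (its 8th entry): 160.
Term 12 comes from track B (its 4th entry): 625.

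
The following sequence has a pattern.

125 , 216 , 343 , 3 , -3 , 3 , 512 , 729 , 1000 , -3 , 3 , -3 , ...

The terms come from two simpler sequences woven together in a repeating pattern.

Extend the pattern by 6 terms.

1331, 1728, 2197, 3, -3, 3

Positions follow the repeating pattern AAABBB; grouping by letter gives 2 tracks.
Track A is 125, 216, 343, 512, 729, 1000, which is consecutive cubes n³ from n = 5.
Track B is 3, -3, 3, -3, 3, -3, which is oscillating between 3 and -3.
Position 13 falls in track A as its term 7, giving 1331.
Position 14 → track A, term 8 = 1728.
Position 15 → track A, term 9 = 2197.
Position 16 → track B, term 7 = 3.
Position 17 falls in track B as its term 8, giving -3.
The 18th slot belongs to track B; its 9th term is 3.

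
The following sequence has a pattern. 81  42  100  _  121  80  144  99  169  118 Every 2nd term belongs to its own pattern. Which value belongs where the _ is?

Positions 1, 3, 5, … form one subsequence and positions 2, 4, 6, … form another.
Stream A: 81, 100, 121, 144, 169 — consecutive squares n² from n = 9.
Stream B: 42, ?, 80, 99, 118 — arithmetic, step +19.
The gap is stream B's term 2; the rule gives 61.

61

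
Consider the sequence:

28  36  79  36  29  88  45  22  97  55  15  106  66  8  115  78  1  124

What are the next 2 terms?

91, -6

Split by position mod 3 into 3 tracks.
Stream A: 28, 36, 45, 55, 66, 78 (triangular numbers n(n+1)/2 for n = 7, 8, …).
Stream B: 36, 29, 22, 15, 8, 1 (linear: a_n = 43 − 7·n).
Stream C: 79, 88, 97, 106, 115, 124 (arithmetic, step +9).
Position 19 → stream A, term 7 = 91.
Term 20 comes from stream B (its 7th entry): -6.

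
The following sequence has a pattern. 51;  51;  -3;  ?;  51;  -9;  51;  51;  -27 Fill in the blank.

51

The slot pattern repeats as AAB (period 3), so there are 2 interleaved tracks.
Subsequence A: 51, 51, ?, 51, 51, 51. Always 51.
Subsequence B: -3, -9, -27. Geometric, ×3 each step.
Subsequence A's pattern makes the blank 51.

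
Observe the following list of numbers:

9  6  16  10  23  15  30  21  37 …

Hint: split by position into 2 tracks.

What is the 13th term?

51

Odd-indexed and even-indexed terms follow separate rules.
Track A: 9, 16, 23, 30, 37 — arithmetic with common difference +7.
Track B: 6, 10, 15, 21 — triangular numbers n(n+1)/2 for n = 3, 4, ….
Position 13 → track A, term 7 = 51.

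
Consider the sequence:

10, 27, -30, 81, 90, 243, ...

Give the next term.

Taking every 2nd term gives 2 separate tracks.
Subsequence A is 10, -30, 90, which is a geometric progression (common ratio -3).
Subsequence B is 27, 81, 243, which is powers of 3.
Term 7 comes from subsequence A (its 4th entry): -270.

-270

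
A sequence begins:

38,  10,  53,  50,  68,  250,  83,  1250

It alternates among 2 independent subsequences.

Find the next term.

98

Odd-indexed and even-indexed terms follow separate rules.
Subsequence A: 38, 53, 68, 83 (arithmetic, step +15).
Subsequence B: 10, 50, 250, 1250 (a geometric progression (common ratio 5)).
Position 9 → subsequence A, term 5 = 98.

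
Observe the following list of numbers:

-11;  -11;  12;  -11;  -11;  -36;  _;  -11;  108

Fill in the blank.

-11

Positions follow the repeating pattern AAB; grouping by letter gives 2 tracks.
Subsequence A is -11, -11, -11, -11, ?, -11, which is the constant sequence -11.
Subsequence B is 12, -36, 108, which is a geometric progression (common ratio -3).
Filling subsequence A at index 5 by its rule yields -11.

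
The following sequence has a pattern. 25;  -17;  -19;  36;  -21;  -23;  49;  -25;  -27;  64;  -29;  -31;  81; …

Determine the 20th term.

-41

The slot pattern repeats as ABB (period 3), so there are 2 interleaved tracks.
Subsequence A: 25, 36, 49, 64, 81. Perfect squares starting at 5².
Subsequence B: -17, -19, -21, -23, -25, -27, -29, -31. Linear: a_n = -15 − 2·n.
Position 20 falls in subsequence B as its term 13, giving -41.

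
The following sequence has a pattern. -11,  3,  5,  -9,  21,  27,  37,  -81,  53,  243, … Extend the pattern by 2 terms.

69, -729

Taking every 2nd term gives 2 separate tracks.
Subsequence A is -11, 5, 21, 37, 53, which is linear: a_n = -27 + 16·n.
Subsequence B is 3, -9, 27, -81, 243, which is a geometric progression (common ratio -3).
The 11th slot belongs to subsequence A; its 6th term is 69.
Term 12 comes from subsequence B (its 6th entry): -729.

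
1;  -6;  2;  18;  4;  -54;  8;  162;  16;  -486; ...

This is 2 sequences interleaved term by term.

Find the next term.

32

The terms cycle through 2 interleaved subsequences.
Track A: 1, 2, 4, 8, 16. Powers of 2.
Track B: -6, 18, -54, 162, -486. A geometric progression (common ratio -3).
Term 11 comes from track A (its 6th entry): 32.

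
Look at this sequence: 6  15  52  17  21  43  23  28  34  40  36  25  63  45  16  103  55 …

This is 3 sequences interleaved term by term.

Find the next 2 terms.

7, 166

The terms cycle through 3 interleaved subsequences.
Track A: 6, 17, 23, 40, 63, 103. Each term equals the sum of the previous two.
Track B: 15, 21, 28, 36, 45, 55. Triangular numbers starting at T_5.
Track C: 52, 43, 34, 25, 16. Linear: a_n = 61 − 9·n.
Term 18 comes from track C (its 6th entry): 7.
Position 19 → track A, term 7 = 166.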